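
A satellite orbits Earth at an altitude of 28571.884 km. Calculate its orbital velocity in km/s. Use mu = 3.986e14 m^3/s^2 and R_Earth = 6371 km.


r = R_E + alt = 6371.0 + 28571.884 = 34942.8840 km = 3.4942884e+07 m
v = sqrt(mu/r) = sqrt(3.986e14 / 3.4942884e+07) = 3377.4527 m/s = 3.3775 km/s

3.3775 km/s


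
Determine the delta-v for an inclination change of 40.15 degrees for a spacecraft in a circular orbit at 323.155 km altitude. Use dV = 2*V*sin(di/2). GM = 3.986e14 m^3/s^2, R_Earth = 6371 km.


r = 6694.1550 km = 6.694155e+06 m
V = sqrt(mu/r) = 7716.5072 m/s
di = 40.15 deg = 0.7007497 rad
dV = 2*V*sin(di/2) = 2*7716.5072*sin(0.3503748)
dV = 5297.3807 m/s = 5.2974 km/s

5.2974 km/s


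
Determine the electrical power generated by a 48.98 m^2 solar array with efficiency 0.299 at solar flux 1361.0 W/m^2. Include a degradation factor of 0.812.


P = area * eta * S * degradation
P = 48.98 * 0.299 * 1361.0 * 0.812
P = 16184.6802 W

16184.6802 W


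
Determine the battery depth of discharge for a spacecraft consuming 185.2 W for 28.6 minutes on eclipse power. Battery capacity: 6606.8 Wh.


E_used = P * t / 60 = 185.2 * 28.6 / 60 = 88.2787 Wh
DOD = E_used / E_total * 100 = 88.2787 / 6606.8 * 100
DOD = 1.3362 %

1.3362 %


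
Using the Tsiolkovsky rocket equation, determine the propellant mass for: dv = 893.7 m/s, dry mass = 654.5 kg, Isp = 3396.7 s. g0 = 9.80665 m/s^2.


ve = Isp * g0 = 3396.7 * 9.80665 = 33310.248055 m/s
mass ratio = exp(dv/ve) = exp(893.7/33310.248055) = 1.02719273
m_prop = m_dry * (mr - 1) = 654.5 * (1.02719273 - 1)
m_prop = 17.7976 kg

17.7976 kg


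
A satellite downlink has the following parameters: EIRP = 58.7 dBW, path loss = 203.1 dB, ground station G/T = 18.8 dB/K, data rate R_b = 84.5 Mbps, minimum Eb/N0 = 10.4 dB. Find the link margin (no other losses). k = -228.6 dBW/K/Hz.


C/N0 = EIRP - FSPL + G/T - k = 58.7 - 203.1 + 18.8 - (-228.6)
C/N0 = 103.0000 dB-Hz
R_b = 84.5 Mbps = 8.45e+07 bps -> 10*log10(R_b) = 79.2686 dB-Hz
Eb/N0 = C/N0 - 10*log10(R_b) = 103.0000 - 79.2686 = 23.7314 dB
Margin = Eb/N0 - Eb/N0_req = 23.7314 - 10.4 = 13.3314 dB (link closes)

13.3314 dB


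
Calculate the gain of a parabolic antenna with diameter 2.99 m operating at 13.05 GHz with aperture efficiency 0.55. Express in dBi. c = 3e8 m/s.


lambda = c/f = 3e8 / 1.305e+10 = 0.02298851 m
G = eta*(pi*D/lambda)^2 = 0.55*(pi*2.99/0.02298851)^2
G = 91829.7338 (linear)
G = 10*log10(91829.7338) = 49.6298 dBi

49.6298 dBi


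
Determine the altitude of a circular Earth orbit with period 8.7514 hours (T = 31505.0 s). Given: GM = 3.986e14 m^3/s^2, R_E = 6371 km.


T = 31505.0 s
r = (mu*T^2/(4*pi^2))^(1/3) = (3.986e14 * 31505.0^2 / (4*pi^2))^(1/3)
r = 2.1559839e+07 m = 21559.8388 km
alt = r - R_E = 21559.8388 - 6371 = 15188.8388 km

15188.8388 km


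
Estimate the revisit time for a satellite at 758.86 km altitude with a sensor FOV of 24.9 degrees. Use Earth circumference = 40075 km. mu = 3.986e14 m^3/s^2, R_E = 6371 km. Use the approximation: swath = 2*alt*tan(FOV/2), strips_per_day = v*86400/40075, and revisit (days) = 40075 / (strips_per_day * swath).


swath = 2*758.86*tan(0.2172935) = 335.0811 km
v = sqrt(mu/r) = 7477.0132 m/s = 7.4770 km/s
strips/day = v*86400/40075 = 7.4770*86400/40075 = 16.1201
coverage/day = strips * swath = 16.1201 * 335.0811 = 5401.5492 km
revisit = 40075 / 5401.5492 = 7.4192 days

7.4192 days


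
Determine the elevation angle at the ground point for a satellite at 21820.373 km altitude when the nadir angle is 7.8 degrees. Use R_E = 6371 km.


r = R_E + alt = 28191.3730 km
Law of sines in the satellite / Earth-center / ground-point triangle:
  sin(nadir)/R_E = sin(90 + el)/r  =>  cos(el) = (r/R_E)*sin(nadir)
cos(el) = (28191.3730 / 6371.0000) * sin(7.8 deg) = 0.600535
el = arccos(0.600535) = 53.0918 deg
(Earth-central angle = 90 - nadir - el = 29.1082 deg)

53.0918 degrees


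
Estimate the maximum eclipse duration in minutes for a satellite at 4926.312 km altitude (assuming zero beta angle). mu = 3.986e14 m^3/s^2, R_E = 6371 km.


r = 11297.3120 km
T = 199.1694 min
Eclipse fraction = arcsin(R_E/r)/pi = arcsin(6371.0000/11297.3120)/pi
= arcsin(0.5639395)/pi = 0.1907149
Eclipse duration = 0.1907149 * 199.1694 = 37.9846 min

37.9846 minutes


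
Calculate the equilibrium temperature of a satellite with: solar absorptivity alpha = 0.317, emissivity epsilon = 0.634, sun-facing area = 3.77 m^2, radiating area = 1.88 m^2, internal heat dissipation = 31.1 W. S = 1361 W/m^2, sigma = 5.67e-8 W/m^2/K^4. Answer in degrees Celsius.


Numerator = alpha*S*A_sun + Q_int = 0.317*1361*3.77 + 31.1 = 1657.6175 W
Denominator = eps*sigma*A_rad = 0.634*5.67e-8*1.88 = 6.7581864e-08 W/K^4
T^4 = 2.4527549e+10 K^4
T = 395.7433 K = 122.5933 C

122.5933 degrees Celsius


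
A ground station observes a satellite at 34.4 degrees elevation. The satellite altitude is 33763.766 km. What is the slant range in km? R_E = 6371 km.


h = 33763.766 km, el = 34.4 deg
d = -R_E*sin(el) + sqrt((R_E*sin(el))^2 + 2*R_E*h + h^2)
d = -6371.0000*sin(0.6003933) + sqrt((6371.0000*0.564967)^2 + 2*6371.0000*33763.766 + 33763.766^2)
d = 36189.6077 km

36189.6077 km


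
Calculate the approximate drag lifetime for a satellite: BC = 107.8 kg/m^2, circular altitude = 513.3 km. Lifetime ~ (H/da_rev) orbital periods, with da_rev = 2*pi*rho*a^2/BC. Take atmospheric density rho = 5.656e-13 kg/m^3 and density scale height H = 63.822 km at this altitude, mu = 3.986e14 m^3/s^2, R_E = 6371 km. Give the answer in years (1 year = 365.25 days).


a = R_E + alt = 6884.3000 km = 6.8843e+06 m
da_rev = 2*pi*rho*a^2/BC = 2*pi*5.656e-13*(6.8843e+06)^2/107.8 = 1.562392 m per revolution
N = H/da_rev = 63822.0000 m / 1.562392 m = 40848.8963 revolutions
P = 2*pi*sqrt(a^3/mu) = 5684.6130 s
lifetime = N*P = 40848.8963 * 5684.6130 = 2.3221017e+08 s = 2687.6177 days
years = 2687.6177 / 365.25 = 7.3583 years

7.3583 years


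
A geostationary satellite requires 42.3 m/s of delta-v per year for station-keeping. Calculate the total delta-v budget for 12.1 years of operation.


dV = rate * years = 42.3 * 12.1
dV = 511.8300 m/s

511.8300 m/s


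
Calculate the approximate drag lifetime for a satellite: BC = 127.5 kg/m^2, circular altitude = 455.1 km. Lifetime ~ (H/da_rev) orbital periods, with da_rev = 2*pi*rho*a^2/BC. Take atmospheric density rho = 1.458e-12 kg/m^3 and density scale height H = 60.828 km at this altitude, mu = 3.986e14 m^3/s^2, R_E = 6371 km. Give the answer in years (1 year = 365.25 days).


a = R_E + alt = 6826.1000 km = 6.8261e+06 m
da_rev = 2*pi*rho*a^2/BC = 2*pi*1.458e-12*(6.8261e+06)^2/127.5 = 3.347900 m per revolution
N = H/da_rev = 60828.0000 m / 3.347900 m = 18169.0005 revolutions
P = 2*pi*sqrt(a^3/mu) = 5612.6788 s
lifetime = N*P = 18169.0005 * 5612.6788 = 1.0197676e+08 s = 1180.2866 days
years = 1180.2866 / 365.25 = 3.2314 years

3.2314 years


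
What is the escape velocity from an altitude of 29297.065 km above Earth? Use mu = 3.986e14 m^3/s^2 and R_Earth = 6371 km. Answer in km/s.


r = 6371.0 + 29297.065 = 35668.0650 km = 3.5668065e+07 m
v_esc = sqrt(2*mu/r) = sqrt(2*3.986e14 / 3.5668065e+07)
v_esc = 4727.6343 m/s = 4.7276 km/s

4.7276 km/s


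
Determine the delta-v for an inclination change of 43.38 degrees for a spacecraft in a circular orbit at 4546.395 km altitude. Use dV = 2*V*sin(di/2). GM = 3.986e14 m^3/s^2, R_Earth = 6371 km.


r = 10917.3950 km = 1.0917395e+07 m
V = sqrt(mu/r) = 6042.3953 m/s
di = 43.38 deg = 0.7571238 rad
dV = 2*V*sin(di/2) = 2*6042.3953*sin(0.3785619)
dV = 4466.3524 m/s = 4.4664 km/s

4.4664 km/s


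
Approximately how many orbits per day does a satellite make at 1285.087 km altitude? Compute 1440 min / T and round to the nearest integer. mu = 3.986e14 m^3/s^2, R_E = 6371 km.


r = 7.656087e+06 m
T = 2*pi*sqrt(r^3/mu) = 6666.8627 s = 111.1144 min
revs/day = 1440 / 111.1144 = 12.9596
Rounded: 13 revolutions per day

13 revolutions per day


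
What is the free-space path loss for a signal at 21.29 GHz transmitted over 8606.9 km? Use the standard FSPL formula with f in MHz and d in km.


f = 21.29 GHz = 21290.0000 MHz
d = 8606.9 km
FSPL = 32.44 + 20*log10(21290.0000) + 20*log10(8606.9)
FSPL = 32.44 + 86.5635 + 78.6969
FSPL = 197.7004 dB

197.7004 dB


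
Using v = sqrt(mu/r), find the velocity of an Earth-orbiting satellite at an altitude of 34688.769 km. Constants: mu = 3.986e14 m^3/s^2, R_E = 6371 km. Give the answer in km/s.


r = R_E + alt = 6371.0 + 34688.769 = 41059.7690 km = 4.1059769e+07 m
v = sqrt(mu/r) = sqrt(3.986e14 / 4.1059769e+07) = 3115.7342 m/s = 3.1157 km/s

3.1157 km/s


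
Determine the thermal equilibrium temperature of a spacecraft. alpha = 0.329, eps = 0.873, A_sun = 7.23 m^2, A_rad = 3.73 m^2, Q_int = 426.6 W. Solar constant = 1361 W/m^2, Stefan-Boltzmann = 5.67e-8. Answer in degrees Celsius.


Numerator = alpha*S*A_sun + Q_int = 0.329*1361*7.23 + 426.6 = 3663.9699 W
Denominator = eps*sigma*A_rad = 0.873*5.67e-8*3.73 = 1.8463164e-07 W/K^4
T^4 = 1.9844756e+10 K^4
T = 375.3284 K = 102.1784 C

102.1784 degrees Celsius


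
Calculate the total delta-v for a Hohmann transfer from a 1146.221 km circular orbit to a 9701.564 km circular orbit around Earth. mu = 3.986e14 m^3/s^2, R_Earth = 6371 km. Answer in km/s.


r1 = 7517.2210 km = 7.517221e+06 m
r2 = 16072.5640 km = 1.6072564e+07 m
dv1 = sqrt(mu/r1)*(sqrt(2*r2/(r1+r2)) - 1) = 1218.5051 m/s
dv2 = sqrt(mu/r2)*(1 - sqrt(2*r1/(r1+r2))) = 1004.3162 m/s
total dv = |dv1| + |dv2| = 1218.5051 + 1004.3162 = 2222.8213 m/s = 2.2228 km/s

2.2228 km/s


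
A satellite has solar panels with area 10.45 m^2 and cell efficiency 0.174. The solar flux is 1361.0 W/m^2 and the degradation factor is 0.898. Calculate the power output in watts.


P = area * eta * S * degradation
P = 10.45 * 0.174 * 1361.0 * 0.898
P = 2222.2863 W

2222.2863 W


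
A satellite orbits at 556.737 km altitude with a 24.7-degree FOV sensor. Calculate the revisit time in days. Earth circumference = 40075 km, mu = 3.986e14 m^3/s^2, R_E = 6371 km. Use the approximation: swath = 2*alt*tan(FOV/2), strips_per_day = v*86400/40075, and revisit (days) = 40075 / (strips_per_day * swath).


swath = 2*556.737*tan(0.2155482) = 243.7947 km
v = sqrt(mu/r) = 7585.3033 m/s = 7.5853 km/s
strips/day = v*86400/40075 = 7.5853*86400/40075 = 16.3536
coverage/day = strips * swath = 16.3536 * 243.7947 = 3986.9186 km
revisit = 40075 / 3986.9186 = 10.0516 days

10.0516 days


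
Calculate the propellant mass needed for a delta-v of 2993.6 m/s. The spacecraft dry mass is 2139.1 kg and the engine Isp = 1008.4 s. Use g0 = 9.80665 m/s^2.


ve = Isp * g0 = 1008.4 * 9.80665 = 9889.025860 m/s
mass ratio = exp(dv/ve) = exp(2993.6/9889.025860) = 1.35353461
m_prop = m_dry * (mr - 1) = 2139.1 * (1.35353461 - 1)
m_prop = 756.2459 kg

756.2459 kg


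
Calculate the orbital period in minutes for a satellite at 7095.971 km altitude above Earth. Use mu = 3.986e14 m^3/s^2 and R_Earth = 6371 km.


r = 13466.9710 km = 1.3466971e+07 m
T = 2*pi*sqrt(r^3/mu) = 2*pi*sqrt(2.4423605e+21 / 3.986e14)
T = 15553.0694 s = 259.2178 min

259.2178 minutes


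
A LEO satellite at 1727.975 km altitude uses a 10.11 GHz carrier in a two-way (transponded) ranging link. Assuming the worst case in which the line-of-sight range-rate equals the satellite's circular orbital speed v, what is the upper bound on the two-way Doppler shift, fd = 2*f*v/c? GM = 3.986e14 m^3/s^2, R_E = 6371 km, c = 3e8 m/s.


r = 8.098975e+06 m
v = sqrt(mu/r) = 7015.4191 m/s (worst-case radial velocity)
f = 10.11 GHz = 1.011e+10 Hz
fd = 2*f*v/c = 2*1.011e+10*7015.4191/3.0e+08
fd = 472839.2443 Hz

472839.2443 Hz


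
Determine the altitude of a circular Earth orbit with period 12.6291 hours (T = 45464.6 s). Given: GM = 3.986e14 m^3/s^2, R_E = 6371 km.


T = 45464.6 s
r = (mu*T^2/(4*pi^2))^(1/3) = (3.986e14 * 45464.6^2 / (4*pi^2))^(1/3)
r = 2.7532233e+07 m = 27532.2330 km
alt = r - R_E = 27532.2330 - 6371 = 21161.2330 km

21161.2330 km


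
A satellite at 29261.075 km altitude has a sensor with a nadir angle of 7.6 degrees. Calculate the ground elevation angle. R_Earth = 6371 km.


r = R_E + alt = 35632.0750 km
Law of sines in the satellite / Earth-center / ground-point triangle:
  sin(nadir)/R_E = sin(90 + el)/r  =>  cos(el) = (r/R_E)*sin(nadir)
cos(el) = (35632.0750 / 6371.0000) * sin(7.6 deg) = 0.7396907
el = arccos(0.7396907) = 42.2949 deg
(Earth-central angle = 90 - nadir - el = 40.1051 deg)

42.2949 degrees


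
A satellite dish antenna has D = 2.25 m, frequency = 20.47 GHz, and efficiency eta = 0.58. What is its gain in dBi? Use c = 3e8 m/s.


lambda = c/f = 3e8 / 2.047e+10 = 0.01465559 m
G = eta*(pi*D/lambda)^2 = 0.58*(pi*2.25/0.01465559)^2
G = 134922.9882 (linear)
G = 10*log10(134922.9882) = 51.3009 dBi

51.3009 dBi


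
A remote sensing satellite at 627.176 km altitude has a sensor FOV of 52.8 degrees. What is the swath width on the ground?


FOV = 52.8 deg = 0.9215338 rad
swath = 2 * alt * tan(FOV/2) = 2 * 627.176 * tan(0.4607669)
swath = 2 * 627.176 * 0.4964043
swath = 622.6657 km

622.6657 km


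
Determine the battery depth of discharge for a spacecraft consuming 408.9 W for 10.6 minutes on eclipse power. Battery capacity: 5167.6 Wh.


E_used = P * t / 60 = 408.9 * 10.6 / 60 = 72.2390 Wh
DOD = E_used / E_total * 100 = 72.2390 / 5167.6 * 100
DOD = 1.3979 %

1.3979 %


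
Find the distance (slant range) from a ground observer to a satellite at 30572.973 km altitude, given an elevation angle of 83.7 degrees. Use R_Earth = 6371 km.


h = 30572.973 km, el = 83.7 deg
d = -R_E*sin(el) + sqrt((R_E*sin(el))^2 + 2*R_E*h + h^2)
d = -6371.0000*sin(1.4608) + sqrt((6371.0000*0.993961)^2 + 2*6371.0000*30572.973 + 30572.973^2)
d = 30604.8322 km

30604.8322 km


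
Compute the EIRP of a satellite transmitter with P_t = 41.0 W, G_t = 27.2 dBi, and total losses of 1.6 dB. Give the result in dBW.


Pt = 41.0 W = 16.1278 dBW
EIRP = Pt_dBW + Gt - losses = 16.1278 + 27.2 - 1.6 = 41.7278 dBW

41.7278 dBW


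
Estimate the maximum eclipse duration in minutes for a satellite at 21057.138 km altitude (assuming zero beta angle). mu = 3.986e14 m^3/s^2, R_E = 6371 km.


r = 27428.1380 km
T = 753.4500 min
Eclipse fraction = arcsin(R_E/r)/pi = arcsin(6371.0000/27428.1380)/pi
= arcsin(0.2322797)/pi = 0.07461847
Eclipse duration = 0.07461847 * 753.4500 = 56.2213 min

56.2213 minutes


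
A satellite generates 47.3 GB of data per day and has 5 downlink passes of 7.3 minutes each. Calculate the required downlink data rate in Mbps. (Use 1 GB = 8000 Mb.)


total contact time = 5 * 7.3 * 60 = 2190.0000 s
data = 47.3 GB = 378400.0000 Mb
rate = 378400.0000 / 2190.0000 = 172.7854 Mbps

172.7854 Mbps


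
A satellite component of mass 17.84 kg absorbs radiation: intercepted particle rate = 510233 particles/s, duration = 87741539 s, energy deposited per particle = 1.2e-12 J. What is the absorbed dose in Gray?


Total energy deposited = rate * time * E_per
  = 510233 * 87741539 * 1.2e-12 = 53.7224 J
Dose = E_total / mass = 53.7224 / 17.84
Dose = 3.0113 Gy

3.0113 Gy


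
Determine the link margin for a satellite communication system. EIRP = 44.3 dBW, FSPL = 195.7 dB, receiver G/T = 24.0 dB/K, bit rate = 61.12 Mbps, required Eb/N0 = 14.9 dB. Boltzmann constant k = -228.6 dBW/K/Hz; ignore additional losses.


C/N0 = EIRP - FSPL + G/T - k = 44.3 - 195.7 + 24.0 - (-228.6)
C/N0 = 101.2000 dB-Hz
R_b = 61.12 Mbps = 6.112e+07 bps -> 10*log10(R_b) = 77.8618 dB-Hz
Eb/N0 = C/N0 - 10*log10(R_b) = 101.2000 - 77.8618 = 23.3382 dB
Margin = Eb/N0 - Eb/N0_req = 23.3382 - 14.9 = 8.4382 dB (link closes)

8.4382 dB


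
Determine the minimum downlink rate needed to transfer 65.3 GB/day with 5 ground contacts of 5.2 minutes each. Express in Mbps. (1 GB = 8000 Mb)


total contact time = 5 * 5.2 * 60 = 1560.0000 s
data = 65.3 GB = 522400.0000 Mb
rate = 522400.0000 / 1560.0000 = 334.8718 Mbps

334.8718 Mbps


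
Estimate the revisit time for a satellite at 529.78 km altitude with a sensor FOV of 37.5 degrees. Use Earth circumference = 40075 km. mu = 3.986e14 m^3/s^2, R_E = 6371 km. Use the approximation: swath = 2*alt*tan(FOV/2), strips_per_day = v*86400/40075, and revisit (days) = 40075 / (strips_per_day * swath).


swath = 2*529.78*tan(0.3272492) = 359.6722 km
v = sqrt(mu/r) = 7600.1044 m/s = 7.6001 km/s
strips/day = v*86400/40075 = 7.6001*86400/40075 = 16.3855
coverage/day = strips * swath = 16.3855 * 359.6722 = 5893.4090 km
revisit = 40075 / 5893.4090 = 6.8000 days

6.8000 days


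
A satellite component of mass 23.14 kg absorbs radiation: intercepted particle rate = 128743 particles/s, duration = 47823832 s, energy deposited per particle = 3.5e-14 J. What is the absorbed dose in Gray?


Total energy deposited = rate * time * E_per
  = 128743 * 47823832 * 3.5e-14 = 0.2154944 J
Dose = E_total / mass = 0.2154944 / 23.14
Dose = 0.009312637 Gy

0.0093 Gy


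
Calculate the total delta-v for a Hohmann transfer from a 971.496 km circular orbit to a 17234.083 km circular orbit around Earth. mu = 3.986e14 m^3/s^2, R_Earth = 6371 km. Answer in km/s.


r1 = 7342.4960 km = 7.342496e+06 m
r2 = 23605.0830 km = 2.3605083e+07 m
dv1 = sqrt(mu/r1)*(sqrt(2*r2/(r1+r2)) - 1) = 1732.2537 m/s
dv2 = sqrt(mu/r2)*(1 - sqrt(2*r1/(r1+r2))) = 1278.6104 m/s
total dv = |dv1| + |dv2| = 1732.2537 + 1278.6104 = 3010.8641 m/s = 3.0109 km/s

3.0109 km/s


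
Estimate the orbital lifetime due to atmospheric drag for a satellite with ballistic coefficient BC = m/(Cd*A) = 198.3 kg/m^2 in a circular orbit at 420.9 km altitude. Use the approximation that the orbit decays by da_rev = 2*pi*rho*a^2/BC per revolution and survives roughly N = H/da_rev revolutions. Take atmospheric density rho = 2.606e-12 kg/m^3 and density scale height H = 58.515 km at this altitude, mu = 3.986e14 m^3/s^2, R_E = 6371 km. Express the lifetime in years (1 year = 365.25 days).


a = R_E + alt = 6791.9000 km = 6.7919e+06 m
da_rev = 2*pi*rho*a^2/BC = 2*pi*2.606e-12*(6.7919e+06)^2/198.3 = 3.809028 m per revolution
N = H/da_rev = 58515.0000 m / 3.809028 m = 15362.1881 revolutions
P = 2*pi*sqrt(a^3/mu) = 5570.5509 s
lifetime = N*P = 15362.1881 * 5570.5509 = 8.557585e+07 s = 990.4612 days
years = 990.4612 / 365.25 = 2.7117 years

2.7117 years


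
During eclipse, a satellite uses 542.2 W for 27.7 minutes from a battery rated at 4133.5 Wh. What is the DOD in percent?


E_used = P * t / 60 = 542.2 * 27.7 / 60 = 250.3157 Wh
DOD = E_used / E_total * 100 = 250.3157 / 4133.5 * 100
DOD = 6.0558 %

6.0558 %


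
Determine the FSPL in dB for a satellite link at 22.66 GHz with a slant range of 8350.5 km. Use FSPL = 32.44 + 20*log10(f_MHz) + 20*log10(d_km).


f = 22.66 GHz = 22660.0000 MHz
d = 8350.5 km
FSPL = 32.44 + 20*log10(22660.0000) + 20*log10(8350.5)
FSPL = 32.44 + 87.1052 + 78.4342
FSPL = 197.9794 dB

197.9794 dB


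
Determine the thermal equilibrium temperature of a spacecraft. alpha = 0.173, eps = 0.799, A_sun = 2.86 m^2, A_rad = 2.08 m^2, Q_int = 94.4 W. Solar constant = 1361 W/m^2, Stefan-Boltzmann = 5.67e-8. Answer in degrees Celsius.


Numerator = alpha*S*A_sun + Q_int = 0.173*1361*2.86 + 94.4 = 767.7956 W
Denominator = eps*sigma*A_rad = 0.799*5.67e-8*2.08 = 9.4230864e-08 W/K^4
T^4 = 8.1480265e+09 K^4
T = 300.4437 K = 27.2937 C

27.2937 degrees Celsius


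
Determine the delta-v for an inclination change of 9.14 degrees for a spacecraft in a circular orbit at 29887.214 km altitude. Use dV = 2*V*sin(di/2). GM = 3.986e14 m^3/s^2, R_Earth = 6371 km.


r = 36258.2140 km = 3.6258214e+07 m
V = sqrt(mu/r) = 3315.6253 m/s
di = 9.14 deg = 0.1595231 rad
dV = 2*V*sin(di/2) = 2*3315.6253*sin(0.07976155)
dV = 528.3582 m/s = 0.5283582 km/s

0.5284 km/s


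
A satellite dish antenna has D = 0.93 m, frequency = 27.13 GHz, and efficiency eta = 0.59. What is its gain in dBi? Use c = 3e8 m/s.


lambda = c/f = 3e8 / 2.713e+10 = 0.01105787 m
G = eta*(pi*D/lambda)^2 = 0.59*(pi*0.93/0.01105787)^2
G = 41188.3820 (linear)
G = 10*log10(41188.3820) = 46.1477 dBi

46.1477 dBi


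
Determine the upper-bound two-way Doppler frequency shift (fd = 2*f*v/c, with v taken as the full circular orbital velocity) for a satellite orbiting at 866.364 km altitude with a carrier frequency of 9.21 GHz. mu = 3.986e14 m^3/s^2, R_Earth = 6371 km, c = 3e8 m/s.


r = 7.237364e+06 m
v = sqrt(mu/r) = 7421.2735 m/s (worst-case radial velocity)
f = 9.21 GHz = 9.21e+09 Hz
fd = 2*f*v/c = 2*9.21e+09*7421.2735/3.0e+08
fd = 455666.1951 Hz

455666.1951 Hz


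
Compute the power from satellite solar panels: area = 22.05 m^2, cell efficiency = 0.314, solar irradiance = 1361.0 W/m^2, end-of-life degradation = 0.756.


P = area * eta * S * degradation
P = 22.05 * 0.314 * 1361.0 * 0.756
P = 7123.9057 W

7123.9057 W


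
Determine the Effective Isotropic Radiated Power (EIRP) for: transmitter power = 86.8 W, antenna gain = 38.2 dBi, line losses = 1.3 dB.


Pt = 86.8 W = 19.3852 dBW
EIRP = Pt_dBW + Gt - losses = 19.3852 + 38.2 - 1.3 = 56.2852 dBW

56.2852 dBW


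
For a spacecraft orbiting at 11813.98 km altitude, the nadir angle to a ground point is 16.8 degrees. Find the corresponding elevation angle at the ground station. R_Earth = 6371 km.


r = R_E + alt = 18184.9800 km
Law of sines in the satellite / Earth-center / ground-point triangle:
  sin(nadir)/R_E = sin(90 + el)/r  =>  cos(el) = (r/R_E)*sin(nadir)
cos(el) = (18184.9800 / 6371.0000) * sin(16.8 deg) = 0.8249941
el = arccos(0.8249941) = 34.4121 deg
(Earth-central angle = 90 - nadir - el = 38.7879 deg)

34.4121 degrees


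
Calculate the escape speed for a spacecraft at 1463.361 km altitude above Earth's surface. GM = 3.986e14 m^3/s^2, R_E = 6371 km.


r = 6371.0 + 1463.361 = 7834.3610 km = 7.834361e+06 m
v_esc = sqrt(2*mu/r) = sqrt(2*3.986e14 / 7.834361e+06)
v_esc = 10087.4607 m/s = 10.0875 km/s

10.0875 km/s


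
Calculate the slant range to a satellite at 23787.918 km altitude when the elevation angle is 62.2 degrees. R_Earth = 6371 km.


h = 23787.918 km, el = 62.2 deg
d = -R_E*sin(el) + sqrt((R_E*sin(el))^2 + 2*R_E*h + h^2)
d = -6371.0000*sin(1.0856) + sqrt((6371.0000*0.884581)^2 + 2*6371.0000*23787.918 + 23787.918^2)
d = 24376.5224 km

24376.5224 km


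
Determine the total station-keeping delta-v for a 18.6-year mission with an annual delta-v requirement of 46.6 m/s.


dV = rate * years = 46.6 * 18.6
dV = 866.7600 m/s

866.7600 m/s


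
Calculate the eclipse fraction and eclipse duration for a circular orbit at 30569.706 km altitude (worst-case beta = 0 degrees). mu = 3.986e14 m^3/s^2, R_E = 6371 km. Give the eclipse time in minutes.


r = 36940.7060 km
T = 1177.6541 min
Eclipse fraction = arcsin(R_E/r)/pi = arcsin(6371.0000/36940.7060)/pi
= arcsin(0.1724656)/pi = 0.05517335
Eclipse duration = 0.05517335 * 1177.6541 = 64.9751 min

64.9751 minutes


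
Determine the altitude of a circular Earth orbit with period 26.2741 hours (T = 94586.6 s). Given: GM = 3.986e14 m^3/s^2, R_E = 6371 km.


T = 94586.6 s
r = (mu*T^2/(4*pi^2))^(1/3) = (3.986e14 * 94586.6^2 / (4*pi^2))^(1/3)
r = 4.4868918e+07 m = 44868.9179 km
alt = r - R_E = 44868.9179 - 6371 = 38497.9179 km

38497.9179 km


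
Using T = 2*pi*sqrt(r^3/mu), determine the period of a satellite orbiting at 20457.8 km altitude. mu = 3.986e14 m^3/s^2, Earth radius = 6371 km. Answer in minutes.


r = 26828.8000 km = 2.68288e+07 m
T = 2*pi*sqrt(r^3/mu) = 2*pi*sqrt(1.9310955e+22 / 3.986e14)
T = 43733.3850 s = 728.8897 min

728.8897 minutes


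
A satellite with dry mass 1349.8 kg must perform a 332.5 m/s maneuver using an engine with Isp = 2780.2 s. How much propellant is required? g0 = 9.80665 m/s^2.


ve = Isp * g0 = 2780.2 * 9.80665 = 27264.448330 m/s
mass ratio = exp(dv/ve) = exp(332.5/27264.448330) = 1.01227004
m_prop = m_dry * (mr - 1) = 1349.8 * (1.01227004 - 1)
m_prop = 16.5621 kg

16.5621 kg


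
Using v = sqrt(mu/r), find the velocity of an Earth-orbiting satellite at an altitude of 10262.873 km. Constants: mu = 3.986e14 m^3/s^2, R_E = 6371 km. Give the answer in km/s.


r = R_E + alt = 6371.0 + 10262.873 = 16633.8730 km = 1.6633873e+07 m
v = sqrt(mu/r) = sqrt(3.986e14 / 1.6633873e+07) = 4895.2171 m/s = 4.8952 km/s

4.8952 km/s


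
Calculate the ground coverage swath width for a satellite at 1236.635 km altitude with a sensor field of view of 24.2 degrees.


FOV = 24.2 deg = 0.4223697 rad
swath = 2 * alt * tan(FOV/2) = 2 * 1236.635 * tan(0.2111848)
swath = 2 * 1236.635 * 0.2143814
swath = 530.2231 km

530.2231 km


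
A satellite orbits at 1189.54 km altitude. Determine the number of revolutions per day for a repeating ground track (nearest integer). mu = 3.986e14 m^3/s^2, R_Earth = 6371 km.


r = 7.56054e+06 m
T = 2*pi*sqrt(r^3/mu) = 6542.4505 s = 109.0408 min
revs/day = 1440 / 109.0408 = 13.2061
Rounded: 13 revolutions per day

13 revolutions per day


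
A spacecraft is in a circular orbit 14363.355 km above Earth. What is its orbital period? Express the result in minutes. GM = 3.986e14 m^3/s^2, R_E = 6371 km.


r = 20734.3550 km = 2.0734355e+07 m
T = 2*pi*sqrt(r^3/mu) = 2*pi*sqrt(8.9139787e+21 / 3.986e14)
T = 29713.0351 s = 495.2173 min

495.2173 minutes


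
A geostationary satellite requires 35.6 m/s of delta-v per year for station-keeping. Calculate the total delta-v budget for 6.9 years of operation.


dV = rate * years = 35.6 * 6.9
dV = 245.6400 m/s

245.6400 m/s


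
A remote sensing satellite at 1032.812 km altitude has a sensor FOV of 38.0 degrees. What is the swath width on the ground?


FOV = 38.0 deg = 0.6632251 rad
swath = 2 * alt * tan(FOV/2) = 2 * 1032.812 * tan(0.3316126)
swath = 2 * 1032.812 * 0.3443276
swath = 711.2514 km

711.2514 km


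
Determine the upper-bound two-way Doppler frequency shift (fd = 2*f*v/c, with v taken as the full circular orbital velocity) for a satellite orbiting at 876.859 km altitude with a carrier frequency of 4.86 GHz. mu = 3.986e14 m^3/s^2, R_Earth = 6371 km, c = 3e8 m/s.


r = 7.247859e+06 m
v = sqrt(mu/r) = 7415.8985 m/s (worst-case radial velocity)
f = 4.86 GHz = 4.86e+09 Hz
fd = 2*f*v/c = 2*4.86e+09*7415.8985/3.0e+08
fd = 240275.1126 Hz

240275.1126 Hz


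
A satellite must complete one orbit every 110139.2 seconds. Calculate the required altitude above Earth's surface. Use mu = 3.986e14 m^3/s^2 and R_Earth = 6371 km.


T = 110139.2 s
r = (mu*T^2/(4*pi^2))^(1/3) = (3.986e14 * 110139.2^2 / (4*pi^2))^(1/3)
r = 4.9661572e+07 m = 49661.5722 km
alt = r - R_E = 49661.5722 - 6371 = 43290.5722 km

43290.5722 km


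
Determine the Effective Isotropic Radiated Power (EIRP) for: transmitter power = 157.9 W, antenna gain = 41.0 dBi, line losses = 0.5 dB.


Pt = 157.9 W = 21.9838 dBW
EIRP = Pt_dBW + Gt - losses = 21.9838 + 41.0 - 0.5 = 62.4838 dBW

62.4838 dBW


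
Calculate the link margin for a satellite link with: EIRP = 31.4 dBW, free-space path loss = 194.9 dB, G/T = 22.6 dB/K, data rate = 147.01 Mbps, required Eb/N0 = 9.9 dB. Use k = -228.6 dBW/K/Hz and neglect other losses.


C/N0 = EIRP - FSPL + G/T - k = 31.4 - 194.9 + 22.6 - (-228.6)
C/N0 = 87.7000 dB-Hz
R_b = 147.01 Mbps = 1.4701e+08 bps -> 10*log10(R_b) = 81.6735 dB-Hz
Eb/N0 = C/N0 - 10*log10(R_b) = 87.7000 - 81.6735 = 6.0265 dB
Margin = Eb/N0 - Eb/N0_req = 6.0265 - 9.9 = -3.8735 dB (negative margin: link does not close)

-3.8735 dB


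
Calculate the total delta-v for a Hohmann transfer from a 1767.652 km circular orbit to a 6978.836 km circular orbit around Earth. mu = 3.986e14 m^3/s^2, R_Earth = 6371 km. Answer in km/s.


r1 = 8138.6520 km = 8.138652e+06 m
r2 = 13349.8360 km = 1.3349836e+07 m
dv1 = sqrt(mu/r1)*(sqrt(2*r2/(r1+r2)) - 1) = 802.5616 m/s
dv2 = sqrt(mu/r2)*(1 - sqrt(2*r1/(r1+r2))) = 708.5018 m/s
total dv = |dv1| + |dv2| = 802.5616 + 708.5018 = 1511.0634 m/s = 1.5111 km/s

1.5111 km/s


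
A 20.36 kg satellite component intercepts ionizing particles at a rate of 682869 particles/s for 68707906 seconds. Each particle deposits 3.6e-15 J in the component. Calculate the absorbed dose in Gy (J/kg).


Total energy deposited = rate * time * E_per
  = 682869 * 68707906 * 3.6e-15 = 0.1689066 J
Dose = E_total / mass = 0.1689066 / 20.36
Dose = 0.008296002 Gy

0.0083 Gy


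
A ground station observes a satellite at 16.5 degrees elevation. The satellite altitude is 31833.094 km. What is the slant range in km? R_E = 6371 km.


h = 31833.094 km, el = 16.5 deg
d = -R_E*sin(el) + sqrt((R_E*sin(el))^2 + 2*R_E*h + h^2)
d = -6371.0000*sin(0.2879793) + sqrt((6371.0000*0.2840153)^2 + 2*6371.0000*31833.094 + 31833.094^2)
d = 35903.0999 km

35903.0999 km


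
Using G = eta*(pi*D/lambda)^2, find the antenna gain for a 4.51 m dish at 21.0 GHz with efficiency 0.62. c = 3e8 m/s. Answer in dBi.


lambda = c/f = 3e8 / 2.1e+10 = 0.01428571 m
G = eta*(pi*D/lambda)^2 = 0.62*(pi*4.51/0.01428571)^2
G = 609874.6736 (linear)
G = 10*log10(609874.6736) = 57.8524 dBi

57.8524 dBi


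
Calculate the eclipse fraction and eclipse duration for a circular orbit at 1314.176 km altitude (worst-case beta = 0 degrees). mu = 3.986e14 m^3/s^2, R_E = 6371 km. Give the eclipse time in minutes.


r = 7685.1760 km
T = 111.7482 min
Eclipse fraction = arcsin(R_E/r)/pi = arcsin(6371.0000/7685.1760)/pi
= arcsin(0.8289986)/pi = 0.3110889
Eclipse duration = 0.3110889 * 111.7482 = 34.7636 min

34.7636 minutes


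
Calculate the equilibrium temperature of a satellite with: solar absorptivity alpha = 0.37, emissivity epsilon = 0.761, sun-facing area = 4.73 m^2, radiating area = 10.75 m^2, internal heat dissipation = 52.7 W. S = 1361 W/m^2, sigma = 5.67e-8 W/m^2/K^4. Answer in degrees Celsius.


Numerator = alpha*S*A_sun + Q_int = 0.37*1361*4.73 + 52.7 = 2434.5861 W
Denominator = eps*sigma*A_rad = 0.761*5.67e-8*10.75 = 4.6384853e-07 W/K^4
T^4 = 5.2486663e+09 K^4
T = 269.1611 K = -3.9889 C

-3.9889 degrees Celsius


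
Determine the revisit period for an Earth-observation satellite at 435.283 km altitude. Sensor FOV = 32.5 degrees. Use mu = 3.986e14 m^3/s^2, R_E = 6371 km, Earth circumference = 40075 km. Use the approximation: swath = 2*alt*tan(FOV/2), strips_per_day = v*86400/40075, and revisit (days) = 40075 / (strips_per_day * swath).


swath = 2*435.283*tan(0.283616) = 253.7468 km
v = sqrt(mu/r) = 7652.6816 m/s = 7.6527 km/s
strips/day = v*86400/40075 = 7.6527*86400/40075 = 16.4989
coverage/day = strips * swath = 16.4989 * 253.7468 = 4186.5330 km
revisit = 40075 / 4186.5330 = 9.5724 days

9.5724 days


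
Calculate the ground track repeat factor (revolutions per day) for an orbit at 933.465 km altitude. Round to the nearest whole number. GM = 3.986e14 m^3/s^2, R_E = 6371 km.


r = 7.304465e+06 m
T = 2*pi*sqrt(r^3/mu) = 6212.8925 s = 103.5482 min
revs/day = 1440 / 103.5482 = 13.9066
Rounded: 14 revolutions per day

14 revolutions per day


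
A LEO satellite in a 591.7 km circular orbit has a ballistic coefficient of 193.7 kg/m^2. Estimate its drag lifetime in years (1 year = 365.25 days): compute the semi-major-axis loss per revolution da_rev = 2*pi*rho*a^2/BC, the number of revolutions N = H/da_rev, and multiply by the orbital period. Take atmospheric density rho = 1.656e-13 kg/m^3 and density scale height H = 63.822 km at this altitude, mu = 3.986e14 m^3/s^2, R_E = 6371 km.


a = R_E + alt = 6962.7000 km = 6.9627e+06 m
da_rev = 2*pi*rho*a^2/BC = 2*pi*1.656e-13*(6.9627e+06)^2/193.7 = 0.26041497 m per revolution
N = H/da_rev = 63822.0000 m / 0.26041497 m = 245078.0765 revolutions
P = 2*pi*sqrt(a^3/mu) = 5781.9955 s
lifetime = N*P = 245078.0765 * 5781.9955 = 1.4170403e+09 s = 16400.9297 days
years = 16400.9297 / 365.25 = 44.9033 years

44.9033 years


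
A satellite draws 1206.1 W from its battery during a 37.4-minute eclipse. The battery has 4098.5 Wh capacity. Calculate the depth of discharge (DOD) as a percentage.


E_used = P * t / 60 = 1206.1 * 37.4 / 60 = 751.8023 Wh
DOD = E_used / E_total * 100 = 751.8023 / 4098.5 * 100
DOD = 18.3434 %

18.3434 %


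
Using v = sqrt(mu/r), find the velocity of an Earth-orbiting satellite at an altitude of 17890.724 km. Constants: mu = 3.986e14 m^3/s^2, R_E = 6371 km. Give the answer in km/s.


r = R_E + alt = 6371.0 + 17890.724 = 24261.7240 km = 2.4261724e+07 m
v = sqrt(mu/r) = sqrt(3.986e14 / 2.4261724e+07) = 4053.2913 m/s = 4.0533 km/s

4.0533 km/s


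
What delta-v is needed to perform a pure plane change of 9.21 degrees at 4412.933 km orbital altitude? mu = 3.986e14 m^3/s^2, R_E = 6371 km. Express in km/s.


r = 10783.9330 km = 1.0783933e+07 m
V = sqrt(mu/r) = 6079.6707 m/s
di = 9.21 deg = 0.1607448 rad
dV = 2*V*sin(di/2) = 2*6079.6707*sin(0.08037241)
dV = 976.2238 m/s = 0.9762238 km/s

0.9762 km/s


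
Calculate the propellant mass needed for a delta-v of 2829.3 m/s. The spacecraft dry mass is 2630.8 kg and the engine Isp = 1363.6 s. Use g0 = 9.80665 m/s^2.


ve = Isp * g0 = 1363.6 * 9.80665 = 13372.347940 m/s
mass ratio = exp(dv/ve) = exp(2829.3/13372.347940) = 1.23562684
m_prop = m_dry * (mr - 1) = 2630.8 * (1.23562684 - 1)
m_prop = 619.8871 kg

619.8871 kg


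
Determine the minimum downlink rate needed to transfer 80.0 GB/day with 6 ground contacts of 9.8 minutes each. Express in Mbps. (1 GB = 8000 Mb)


total contact time = 6 * 9.8 * 60 = 3528.0000 s
data = 80.0 GB = 640000.0000 Mb
rate = 640000.0000 / 3528.0000 = 181.4059 Mbps

181.4059 Mbps


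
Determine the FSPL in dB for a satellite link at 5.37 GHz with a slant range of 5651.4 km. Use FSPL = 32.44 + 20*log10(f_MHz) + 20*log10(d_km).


f = 5.37 GHz = 5370.0000 MHz
d = 5651.4 km
FSPL = 32.44 + 20*log10(5370.0000) + 20*log10(5651.4)
FSPL = 32.44 + 74.5995 + 75.0431
FSPL = 182.0826 dB

182.0826 dB


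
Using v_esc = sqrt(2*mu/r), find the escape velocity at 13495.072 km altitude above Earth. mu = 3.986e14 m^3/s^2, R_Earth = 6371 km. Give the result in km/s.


r = 6371.0 + 13495.072 = 19866.0720 km = 1.9866072e+07 m
v_esc = sqrt(2*mu/r) = sqrt(2*3.986e14 / 1.9866072e+07)
v_esc = 6334.7232 m/s = 6.3347 km/s

6.3347 km/s


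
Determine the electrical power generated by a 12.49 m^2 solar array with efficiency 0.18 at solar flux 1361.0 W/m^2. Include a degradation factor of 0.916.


P = area * eta * S * degradation
P = 12.49 * 0.18 * 1361.0 * 0.916
P = 2802.7770 W

2802.7770 W


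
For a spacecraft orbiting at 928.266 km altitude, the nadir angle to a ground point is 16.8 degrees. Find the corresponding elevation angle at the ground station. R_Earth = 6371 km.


r = R_E + alt = 7299.2660 km
Law of sines in the satellite / Earth-center / ground-point triangle:
  sin(nadir)/R_E = sin(90 + el)/r  =>  cos(el) = (r/R_E)*sin(nadir)
cos(el) = (7299.2660 / 6371.0000) * sin(16.8 deg) = 0.3311442
el = arccos(0.3311442) = 70.6618 deg
(Earth-central angle = 90 - nadir - el = 2.5382 deg)

70.6618 degrees


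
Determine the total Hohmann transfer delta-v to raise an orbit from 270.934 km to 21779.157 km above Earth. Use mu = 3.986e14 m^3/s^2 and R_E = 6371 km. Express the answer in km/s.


r1 = 6641.9340 km = 6.641934e+06 m
r2 = 28150.1570 km = 2.8150157e+07 m
dv1 = sqrt(mu/r1)*(sqrt(2*r2/(r1+r2)) - 1) = 2107.7609 m/s
dv2 = sqrt(mu/r2)*(1 - sqrt(2*r1/(r1+r2))) = 1437.8021 m/s
total dv = |dv1| + |dv2| = 2107.7609 + 1437.8021 = 3545.5630 m/s = 3.5456 km/s

3.5456 km/s


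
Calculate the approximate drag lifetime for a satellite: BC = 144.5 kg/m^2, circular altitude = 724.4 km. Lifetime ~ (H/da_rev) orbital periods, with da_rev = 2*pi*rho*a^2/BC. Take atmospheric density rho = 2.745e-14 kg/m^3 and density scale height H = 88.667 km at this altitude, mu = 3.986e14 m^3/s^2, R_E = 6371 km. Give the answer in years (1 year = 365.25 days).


a = R_E + alt = 7095.4000 km = 7.0954e+06 m
da_rev = 2*pi*rho*a^2/BC = 2*pi*2.745e-14*(7.0954e+06)^2/144.5 = 0.060090821 m per revolution
N = H/da_rev = 88667.0000 m / 0.060090821 m = 1.4755498e+06 revolutions
P = 2*pi*sqrt(a^3/mu) = 5948.0765 s
lifetime = N*P = 1.4755498e+06 * 5948.0765 = 8.7766832e+09 s = 101581.9818 days
years = 101581.9818 / 365.25 = 278.1163 years

278.1163 years


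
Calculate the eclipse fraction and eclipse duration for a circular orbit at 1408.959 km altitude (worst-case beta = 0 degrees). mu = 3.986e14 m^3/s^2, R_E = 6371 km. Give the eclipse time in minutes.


r = 7779.9590 km
T = 113.8219 min
Eclipse fraction = arcsin(R_E/r)/pi = arcsin(6371.0000/7779.9590)/pi
= arcsin(0.8188989)/pi = 0.3054151
Eclipse duration = 0.3054151 * 113.8219 = 34.7629 min

34.7629 minutes


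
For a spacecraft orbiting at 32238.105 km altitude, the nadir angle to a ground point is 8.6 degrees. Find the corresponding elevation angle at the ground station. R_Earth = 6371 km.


r = R_E + alt = 38609.1050 km
Law of sines in the satellite / Earth-center / ground-point triangle:
  sin(nadir)/R_E = sin(90 + el)/r  =>  cos(el) = (r/R_E)*sin(nadir)
cos(el) = (38609.1050 / 6371.0000) * sin(8.6 deg) = 0.906204
el = arccos(0.906204) = 25.0141 deg
(Earth-central angle = 90 - nadir - el = 56.3859 deg)

25.0141 degrees


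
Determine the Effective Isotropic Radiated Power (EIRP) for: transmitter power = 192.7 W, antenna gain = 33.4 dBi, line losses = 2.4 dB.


Pt = 192.7 W = 22.8488 dBW
EIRP = Pt_dBW + Gt - losses = 22.8488 + 33.4 - 2.4 = 53.8488 dBW

53.8488 dBW


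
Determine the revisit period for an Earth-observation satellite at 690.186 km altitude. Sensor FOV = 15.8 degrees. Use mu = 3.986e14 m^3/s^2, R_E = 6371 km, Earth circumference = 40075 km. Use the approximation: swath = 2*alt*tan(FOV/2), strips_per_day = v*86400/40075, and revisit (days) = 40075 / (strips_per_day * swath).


swath = 2*690.186*tan(0.137881) = 191.5424 km
v = sqrt(mu/r) = 7513.2843 m/s = 7.5133 km/s
strips/day = v*86400/40075 = 7.5133*86400/40075 = 16.1983
coverage/day = strips * swath = 16.1983 * 191.5424 = 3102.6662 km
revisit = 40075 / 3102.6662 = 12.9163 days

12.9163 days


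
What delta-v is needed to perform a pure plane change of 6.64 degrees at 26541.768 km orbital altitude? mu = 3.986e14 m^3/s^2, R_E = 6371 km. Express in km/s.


r = 32912.7680 km = 3.2912768e+07 m
V = sqrt(mu/r) = 3480.0577 m/s
di = 6.64 deg = 0.1158899 rad
dV = 2*V*sin(di/2) = 2*3480.0577*sin(0.05794493)
dV = 403.0778 m/s = 0.4030778 km/s

0.4031 km/s


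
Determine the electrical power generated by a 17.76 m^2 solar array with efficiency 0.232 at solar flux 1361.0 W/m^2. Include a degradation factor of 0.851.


P = area * eta * S * degradation
P = 17.76 * 0.232 * 1361.0 * 0.851
P = 4772.1999 W

4772.1999 W


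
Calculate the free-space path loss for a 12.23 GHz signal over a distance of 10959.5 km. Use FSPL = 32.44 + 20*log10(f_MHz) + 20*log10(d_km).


f = 12.23 GHz = 12230.0000 MHz
d = 10959.5 km
FSPL = 32.44 + 20*log10(12230.0000) + 20*log10(10959.5)
FSPL = 32.44 + 81.7485 + 80.7958
FSPL = 194.9843 dB

194.9843 dB


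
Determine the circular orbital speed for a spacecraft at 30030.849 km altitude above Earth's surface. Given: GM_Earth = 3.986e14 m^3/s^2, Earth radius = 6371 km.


r = R_E + alt = 6371.0 + 30030.849 = 36401.8490 km = 3.6401849e+07 m
v = sqrt(mu/r) = sqrt(3.986e14 / 3.6401849e+07) = 3309.0774 m/s = 3.3091 km/s

3.3091 km/s


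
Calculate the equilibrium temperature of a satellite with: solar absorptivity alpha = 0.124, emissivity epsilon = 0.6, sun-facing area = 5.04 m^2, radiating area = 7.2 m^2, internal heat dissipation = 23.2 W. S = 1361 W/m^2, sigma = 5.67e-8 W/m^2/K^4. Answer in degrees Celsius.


Numerator = alpha*S*A_sun + Q_int = 0.124*1361*5.04 + 23.2 = 873.7706 W
Denominator = eps*sigma*A_rad = 0.6*5.67e-8*7.2 = 2.44944e-07 W/K^4
T^4 = 3.5672258e+09 K^4
T = 244.3896 K = -28.7604 C

-28.7604 degrees Celsius


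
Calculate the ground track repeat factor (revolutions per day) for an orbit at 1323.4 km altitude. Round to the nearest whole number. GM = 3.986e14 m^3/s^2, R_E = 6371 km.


r = 7.6944e+06 m
T = 2*pi*sqrt(r^3/mu) = 6716.9693 s = 111.9495 min
revs/day = 1440 / 111.9495 = 12.8629
Rounded: 13 revolutions per day

13 revolutions per day


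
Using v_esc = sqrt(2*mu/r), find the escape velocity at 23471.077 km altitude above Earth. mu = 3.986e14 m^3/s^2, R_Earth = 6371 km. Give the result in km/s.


r = 6371.0 + 23471.077 = 29842.0770 km = 2.9842077e+07 m
v_esc = sqrt(2*mu/r) = sqrt(2*3.986e14 / 2.9842077e+07)
v_esc = 5168.5548 m/s = 5.1686 km/s

5.1686 km/s
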